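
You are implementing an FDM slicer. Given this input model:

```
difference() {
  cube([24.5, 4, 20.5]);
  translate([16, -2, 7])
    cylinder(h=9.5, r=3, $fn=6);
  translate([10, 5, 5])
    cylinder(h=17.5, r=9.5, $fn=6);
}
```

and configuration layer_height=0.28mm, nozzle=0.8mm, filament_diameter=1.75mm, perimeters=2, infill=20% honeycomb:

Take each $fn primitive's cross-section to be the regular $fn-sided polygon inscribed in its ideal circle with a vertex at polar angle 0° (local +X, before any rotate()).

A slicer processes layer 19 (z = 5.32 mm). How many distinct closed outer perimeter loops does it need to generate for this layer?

At z = 5.32 mm: the 24.5×4 cube contributes its full rectangle; the cylinder at (16, -2) is not intersected at this z (z outside [7, 16.5]); the r=9.5 cylinder at (10, 5) contributes a regular 6-gon of circumradius 9.5; After the difference (first − rest): starting from the 24.5×4 cube, the r=9.5 cylinder at (10, 5) partially overlaps it — only the 62.14 mm² overlap (of its 234.48 mm²) is removed, clipping the outline — 2 connected regions. The result has 2 disconnected regions.

2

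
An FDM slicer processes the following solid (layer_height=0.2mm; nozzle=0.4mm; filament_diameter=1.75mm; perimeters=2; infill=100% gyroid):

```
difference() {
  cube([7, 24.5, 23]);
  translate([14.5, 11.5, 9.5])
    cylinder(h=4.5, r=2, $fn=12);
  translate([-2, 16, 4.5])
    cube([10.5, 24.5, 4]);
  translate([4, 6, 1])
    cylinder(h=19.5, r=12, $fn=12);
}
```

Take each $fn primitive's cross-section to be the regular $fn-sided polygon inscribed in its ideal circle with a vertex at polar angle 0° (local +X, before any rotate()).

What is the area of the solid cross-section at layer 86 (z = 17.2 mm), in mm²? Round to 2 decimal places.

At z = 17.2 mm: the cube (footprint 7×24.5) is included at this height (area 171.50 mm²); the cylinder at (14.5, 11.5) does not reach this height (z outside [9.5, 14]); the cube at (-2, 16) is absent (z outside [4.5, 8.5]); the cylinder at (4, 6): section is a regular 12-gon, circumradius r=12 (area = (12/2)·12.000²·sin(360°/12) = 432.00 mm²); After the difference (first − rest): starting from the 7×24.5 cube (171.50 mm²), the r=12 cylinder at (4, 6) partially overlaps it — only the 122.65 mm² overlap (of its 432.00 mm²) is removed, clipping the outline — area = 48.85 mm². Overall, the cross-section is a single solid region. Net area = 48.85 mm².

48.85 mm²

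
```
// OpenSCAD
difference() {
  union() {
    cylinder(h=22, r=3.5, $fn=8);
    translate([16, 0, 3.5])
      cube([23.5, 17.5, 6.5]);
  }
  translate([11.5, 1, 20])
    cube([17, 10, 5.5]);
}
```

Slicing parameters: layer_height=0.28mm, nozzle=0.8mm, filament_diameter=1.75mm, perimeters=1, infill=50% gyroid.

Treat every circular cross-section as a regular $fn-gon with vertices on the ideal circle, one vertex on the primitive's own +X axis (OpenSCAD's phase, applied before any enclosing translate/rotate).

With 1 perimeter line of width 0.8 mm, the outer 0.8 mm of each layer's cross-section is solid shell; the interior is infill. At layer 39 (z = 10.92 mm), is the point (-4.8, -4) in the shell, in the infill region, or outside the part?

outside

At z = 10.92 mm: the r=3.5 cylinder gives a regular 8-gon of circumradius 3.5 (constant along its height); the cube at (16, 0) is absent (z outside [3.5, 10]); Combining (union): only the r=3.5 cylinder is present, so the union is just that shape — 1 connected region; the cube at (11.5, 1) does not reach this height (z outside [20, 25.5]); After the difference (first − rest): none of the subtracted shapes is present at this height, so that combined region is unchanged — 1 connected region. Overall, the cross-section is a single solid region. The nearest boundary edge runs (-3.50, 0.00)→(-2.47, -2.47); distance from the point to it = 2.78 mm. The point is not inside any of the regions above, so it lies outside the cross-section (2.78 mm from the nearest boundary).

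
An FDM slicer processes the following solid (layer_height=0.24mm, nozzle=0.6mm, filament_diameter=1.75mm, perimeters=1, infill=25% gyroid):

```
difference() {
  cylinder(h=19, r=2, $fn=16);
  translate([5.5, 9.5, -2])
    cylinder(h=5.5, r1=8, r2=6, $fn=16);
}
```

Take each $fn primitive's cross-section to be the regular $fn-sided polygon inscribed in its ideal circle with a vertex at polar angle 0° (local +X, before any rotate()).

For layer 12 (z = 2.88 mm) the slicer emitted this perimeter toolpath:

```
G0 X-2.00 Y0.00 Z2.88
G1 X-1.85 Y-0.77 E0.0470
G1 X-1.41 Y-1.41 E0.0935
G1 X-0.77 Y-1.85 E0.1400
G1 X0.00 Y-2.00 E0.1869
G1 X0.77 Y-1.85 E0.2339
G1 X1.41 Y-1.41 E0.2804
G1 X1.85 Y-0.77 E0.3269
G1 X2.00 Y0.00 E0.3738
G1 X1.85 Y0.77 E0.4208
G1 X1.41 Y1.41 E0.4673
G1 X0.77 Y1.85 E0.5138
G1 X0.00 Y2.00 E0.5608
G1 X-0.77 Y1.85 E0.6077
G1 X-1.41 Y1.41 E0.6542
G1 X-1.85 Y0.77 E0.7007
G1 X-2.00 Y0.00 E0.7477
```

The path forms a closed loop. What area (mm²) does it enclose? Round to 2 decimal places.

Apply the shoelace formula to the sequence of (X, Y) vertices; enclosed area = 12.25 mm².

12.25 mm²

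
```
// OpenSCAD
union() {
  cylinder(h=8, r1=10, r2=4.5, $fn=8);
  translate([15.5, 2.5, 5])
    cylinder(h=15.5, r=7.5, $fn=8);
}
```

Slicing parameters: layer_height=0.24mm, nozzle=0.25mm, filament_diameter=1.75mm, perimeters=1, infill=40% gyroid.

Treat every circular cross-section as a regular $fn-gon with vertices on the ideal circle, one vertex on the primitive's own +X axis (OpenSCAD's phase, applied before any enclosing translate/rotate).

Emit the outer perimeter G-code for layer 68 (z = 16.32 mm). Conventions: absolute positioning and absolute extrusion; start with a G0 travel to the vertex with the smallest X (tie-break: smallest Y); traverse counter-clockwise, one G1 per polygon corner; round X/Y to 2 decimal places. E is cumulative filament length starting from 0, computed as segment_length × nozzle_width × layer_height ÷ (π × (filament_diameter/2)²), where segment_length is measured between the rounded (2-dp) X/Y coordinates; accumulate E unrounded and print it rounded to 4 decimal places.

At z = 16.32 mm: the cone is absent (z outside [0, 8]); the r=7.5 cylinder at (15.5, 2.5) contributes a regular 8-gon of circumradius 7.5; Taking the union: only the r=7.5 cylinder at (15.5, 2.5) is present, so the union is just that shape — 1 connected region. The outline is a single polygon with 8 vertices. Extrusion per mm of travel: 0.25 × 0.24 / (π × 0.875²) = 0.024945. Accumulating E over each segment gives final E = 1.1452.

G0 X8.00 Y2.50 Z16.32
G1 X10.20 Y-2.80 E0.1431
G1 X15.50 Y-5.00 E0.2863
G1 X20.80 Y-2.80 E0.4294
G1 X23.00 Y2.50 E0.5726
G1 X20.80 Y7.80 E0.7157
G1 X15.50 Y10.00 E0.8589
G1 X10.20 Y7.80 E1.0020
G1 X8.00 Y2.50 E1.1452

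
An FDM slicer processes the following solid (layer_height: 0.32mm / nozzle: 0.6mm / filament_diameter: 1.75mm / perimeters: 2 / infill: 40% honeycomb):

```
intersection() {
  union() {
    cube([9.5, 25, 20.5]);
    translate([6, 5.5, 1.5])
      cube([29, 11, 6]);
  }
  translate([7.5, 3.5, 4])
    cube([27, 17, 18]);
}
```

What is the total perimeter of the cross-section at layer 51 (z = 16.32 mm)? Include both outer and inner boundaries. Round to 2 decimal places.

At z = 16.32 mm: the cube (footprint 9.5×25) is included at this height (perimeter 69.00 mm); the cube at (6, 5.5) is absent (z outside [1.5, 7.5]); Taking the union: only the 9.5×25 cube is present, so the union is just that shape — boundary = 69.00 mm; the cube at (7.5, 3.5) (footprint 27×17) is included at this height (perimeter 88.00 mm); After intersecting: the 27×17 cube at (7.5, 3.5) partially overlaps the result so far; clipping to the common part keeps 34.00 mm² — boundary = 38.00 mm. Overall, the cross-section is a single solid region. Total boundary length (outer) = 38.00 mm.

38.00 mm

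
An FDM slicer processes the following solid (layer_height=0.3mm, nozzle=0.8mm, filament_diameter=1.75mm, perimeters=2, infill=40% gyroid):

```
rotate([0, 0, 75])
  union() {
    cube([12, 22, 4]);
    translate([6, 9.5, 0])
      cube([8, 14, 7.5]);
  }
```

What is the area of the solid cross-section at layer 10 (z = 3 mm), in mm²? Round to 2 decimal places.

301.00 mm²

At z = 3 mm: the cube is present — its section is the full 12×22 rectangle (area 264.00 mm²); the cube at (6, 9.5) (footprint 8×14) is included at this height (area 112.00 mm²); Taking the union: the regions partially overlap — summed areas 376.00 mm² minus the doubly-counted overlap 75.00 mm² gives 301.00 mm² — area = 301.00 mm²; (rotated 75° about Z; rotation is an isometry so areas/perimeters/island counts are preserved). Overall, the cross-section is a single solid region. Net area = 301.00 mm².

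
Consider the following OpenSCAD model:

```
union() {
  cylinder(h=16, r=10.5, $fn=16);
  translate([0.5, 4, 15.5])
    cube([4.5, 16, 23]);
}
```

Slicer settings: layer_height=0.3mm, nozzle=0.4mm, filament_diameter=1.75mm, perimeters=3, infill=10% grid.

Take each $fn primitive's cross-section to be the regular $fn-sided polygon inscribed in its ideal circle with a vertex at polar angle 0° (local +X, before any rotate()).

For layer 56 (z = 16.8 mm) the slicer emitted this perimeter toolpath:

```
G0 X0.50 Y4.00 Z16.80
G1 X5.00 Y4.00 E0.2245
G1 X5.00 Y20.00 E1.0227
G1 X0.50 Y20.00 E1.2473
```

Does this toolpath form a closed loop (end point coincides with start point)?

Start point (G0): (0.50, 4.00). End point (last G1): the path does not return to the start — open.

no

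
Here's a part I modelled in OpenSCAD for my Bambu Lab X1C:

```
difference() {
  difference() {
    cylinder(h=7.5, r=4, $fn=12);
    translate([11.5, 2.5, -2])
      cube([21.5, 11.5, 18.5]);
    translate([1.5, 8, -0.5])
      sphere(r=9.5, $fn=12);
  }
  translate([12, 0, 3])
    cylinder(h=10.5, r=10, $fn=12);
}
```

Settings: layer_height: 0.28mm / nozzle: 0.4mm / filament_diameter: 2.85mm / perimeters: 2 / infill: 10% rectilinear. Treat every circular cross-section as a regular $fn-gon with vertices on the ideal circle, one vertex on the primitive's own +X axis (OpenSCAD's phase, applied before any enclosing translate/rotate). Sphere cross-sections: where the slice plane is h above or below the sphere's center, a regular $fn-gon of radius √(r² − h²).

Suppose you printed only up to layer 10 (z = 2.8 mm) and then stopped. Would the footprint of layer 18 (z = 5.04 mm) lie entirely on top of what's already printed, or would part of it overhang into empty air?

Compare the two slices. At z = 2.8: the cylinder: section is a regular 12-gon, circumradius r=4 (area = (12/2)·4.000²·sin(360°/12) = 48.00 mm²); the cube at (11.5, 2.5) is present — its section is the full 21.5×11.5 rectangle (area 247.25 mm²); the sphere at (1.5, 8): section is a regular 12-gon, circumradius = √(r²−h²) = √(9.5²−3.3²) = 8.908 (area = (12/2)·8.908²·sin(360°/12) = 238.08 mm²); Taking the first minus the rest: starting from the r=4 cylinder (48.00 mm²), the 21.5×11.5 cube at (11.5, 2.5) misses the remaining region (no effect); the r=9.5 sphere at (1.5, 8) partially overlaps it — only the 26.16 mm² overlap (of its 238.08 mm²) is removed, clipping the outline — area = 21.84 mm²; the cylinder at (12, 0) is not intersected at this z (z outside [3, 13.5]); After the difference (first − rest): none of the subtracted shapes is present at this height, so the result so far is unchanged — area = 21.84 mm². At z = 5.04: the r=4 cylinder contributes a regular 12-gon of circumradius 4 (area = (12/2)·4.000²·sin(360°/12) = 48.00 mm²); the cube at (11.5, 2.5) is present — its section is the full 21.5×11.5 rectangle (area 247.25 mm²); the r=9.5 sphere at (1.5, 8) slices to a regular 12-gon of circumradius 7.717 (√(r²−h²) with h=5.54 from center) (area = (12/2)·7.717²·sin(360°/12) = 178.68 mm²); After the difference (first − rest): starting from the r=4 cylinder (48.00 mm²), the 21.5×11.5 cube at (11.5, 2.5) misses the remaining region (no effect); the r=9.5 sphere at (1.5, 8) partially overlaps it — only the 16.93 mm² overlap (of its 178.68 mm²) is removed, clipping the outline — area = 31.07 mm²; the cylinder at (12, 0): section is a regular 12-gon, circumradius r=10 (area = (12/2)·10.000²·sin(360°/12) = 300.00 mm²); After the difference (first − rest): starting from that combined region (31.07 mm²), the r=10 cylinder at (12, 0) partially overlaps it — only the 4.50 mm² overlap (of its 300.00 mm²) is removed, clipping the outline — area = 26.57 mm². Checking containment: at z = 5.04 the cross-section extends beyond the z = 2.8 cross-section by about 7.07 mm².

part overhangs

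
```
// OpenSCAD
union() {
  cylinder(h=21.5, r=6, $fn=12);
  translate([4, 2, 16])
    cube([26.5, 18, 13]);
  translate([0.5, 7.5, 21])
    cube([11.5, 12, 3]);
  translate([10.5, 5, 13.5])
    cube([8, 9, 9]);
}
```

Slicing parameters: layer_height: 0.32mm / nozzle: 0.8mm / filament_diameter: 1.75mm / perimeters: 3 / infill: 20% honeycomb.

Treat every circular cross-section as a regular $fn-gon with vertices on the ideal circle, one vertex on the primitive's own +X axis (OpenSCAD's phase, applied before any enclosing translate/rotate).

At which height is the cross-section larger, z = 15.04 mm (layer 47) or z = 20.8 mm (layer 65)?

Layer 47 (z = 15.04): the r=6 cylinder gives a regular 12-gon of circumradius 6 (constant along its height) (area = (12/2)·6.000²·sin(360°/12) = 108.00 mm²); the cube at (4, 2) is absent (z outside [16, 29]); the cube at (0.5, 7.5) is not intersected at this z (z outside [21, 24]); the cube at (10.5, 5) is present — its section is the full 8×9 rectangle (area 72.00 mm²); Combining (union): the 2 present regions are separate (no shared area or edge), so areas and boundary lengths simply add and each stays a separate island — area = 180.00 mm². So its area = 180.00 mm². Layer 65 (z = 20.8): the r=6 cylinder contributes a regular 12-gon of circumradius 6 (area = (12/2)·6.000²·sin(360°/12) = 108.00 mm²); the cube at (4, 2) (footprint 26.5×18) is included at this height (area 477.00 mm²); the cube at (0.5, 7.5) is not intersected at this z (z outside [21, 24]); the cube at (10.5, 5) is present — its section is the full 8×9 rectangle (area 72.00 mm²); Taking the union: the regions partially overlap — summed areas 657.00 mm² minus the doubly-counted overlap 74.05 mm² gives 582.95 mm² — area = 582.95 mm². So its area = 582.95 mm². Layer 65 is larger (582.95 vs 180.00 mm²).

layer 65 (z = 20.8 mm)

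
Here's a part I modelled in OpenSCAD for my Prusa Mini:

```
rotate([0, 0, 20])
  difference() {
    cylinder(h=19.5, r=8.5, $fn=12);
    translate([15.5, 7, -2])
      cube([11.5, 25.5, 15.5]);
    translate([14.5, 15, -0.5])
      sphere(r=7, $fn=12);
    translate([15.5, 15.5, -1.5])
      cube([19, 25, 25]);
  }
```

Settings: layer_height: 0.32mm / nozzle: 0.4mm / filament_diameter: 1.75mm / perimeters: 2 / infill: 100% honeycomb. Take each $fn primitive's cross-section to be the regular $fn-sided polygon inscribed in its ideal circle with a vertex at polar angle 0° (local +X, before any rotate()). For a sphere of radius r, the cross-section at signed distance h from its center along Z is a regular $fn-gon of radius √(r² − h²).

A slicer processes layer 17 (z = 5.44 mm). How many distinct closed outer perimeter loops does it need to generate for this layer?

1

At z = 5.44 mm: the r=8.5 cylinder gives a regular 12-gon of circumradius 8.5 (constant along its height); the cube at (15.5, 7) is present — its section is the full 11.5×25.5 rectangle; the r=7 sphere at (14.5, 15) contributes a regular 12-gon of circumradius √(7²−5.94²) = 3.704; the cube at (15.5, 15.5) is present — its section is the full 19×25 rectangle; After the difference (first − rest): starting from the r=8.5 cylinder, the 11.5×25.5 cube at (15.5, 7) misses the remaining region (no effect); the r=7 sphere at (14.5, 15) misses the remaining region (no effect); the 19×25 cube at (15.5, 15.5) misses the remaining region (no effect) — 1 connected region; (whole slice rotated 20° about Z — lengths, areas and connectivity unchanged). The result has 1 disconnected region.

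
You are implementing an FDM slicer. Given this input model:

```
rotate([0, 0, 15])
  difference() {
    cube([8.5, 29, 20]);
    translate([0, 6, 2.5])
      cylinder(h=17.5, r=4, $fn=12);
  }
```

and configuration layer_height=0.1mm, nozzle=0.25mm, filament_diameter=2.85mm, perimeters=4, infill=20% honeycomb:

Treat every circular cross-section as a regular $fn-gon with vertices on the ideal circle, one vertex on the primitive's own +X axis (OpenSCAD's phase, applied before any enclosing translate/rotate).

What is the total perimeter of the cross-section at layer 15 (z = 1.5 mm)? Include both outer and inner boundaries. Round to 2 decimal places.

At z = 1.5 mm: the cube (footprint 8.5×29) is included at this height (perimeter 75.00 mm); the cylinder at (0, 6) is not intersected at this z (z outside [2.5, 20]); Subtracting the remaining from the first: none of the subtracted shapes is present at this height, so the 8.5×29 cube is unchanged — boundary = 75.00 mm; (whole slice rotated 15° about Z — lengths, areas and connectivity unchanged). Overall, the cross-section is a single solid region. Total boundary length (outer) = 75.00 mm.

75.00 mm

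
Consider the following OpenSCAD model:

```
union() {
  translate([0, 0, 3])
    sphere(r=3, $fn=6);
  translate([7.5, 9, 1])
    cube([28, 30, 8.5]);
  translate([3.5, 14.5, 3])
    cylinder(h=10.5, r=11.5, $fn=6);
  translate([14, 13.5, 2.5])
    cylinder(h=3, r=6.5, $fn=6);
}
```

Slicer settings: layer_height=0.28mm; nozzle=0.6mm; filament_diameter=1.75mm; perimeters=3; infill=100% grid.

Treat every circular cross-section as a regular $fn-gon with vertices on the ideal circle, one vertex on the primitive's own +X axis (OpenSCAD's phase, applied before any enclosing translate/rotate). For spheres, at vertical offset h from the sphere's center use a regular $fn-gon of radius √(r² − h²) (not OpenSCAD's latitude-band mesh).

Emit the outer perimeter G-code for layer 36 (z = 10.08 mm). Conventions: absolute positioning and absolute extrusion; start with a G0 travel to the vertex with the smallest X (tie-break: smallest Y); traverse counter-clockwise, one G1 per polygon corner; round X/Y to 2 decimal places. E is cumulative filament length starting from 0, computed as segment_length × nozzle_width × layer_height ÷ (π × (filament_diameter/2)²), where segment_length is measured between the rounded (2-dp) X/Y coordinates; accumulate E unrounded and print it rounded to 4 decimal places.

At z = 10.08 mm: the sphere is absent (|z−center|=7.080 > r=3); the cube at (7.5, 9) does not reach this height (z outside [1, 9.5]); the r=11.5 cylinder at (3.5, 14.5) contributes a regular 6-gon of circumradius 11.5; the cylinder at (14, 13.5) does not reach this height (z outside [2.5, 5.5]); Taking the union: only the r=11.5 cylinder at (3.5, 14.5) is present, so the union is just that shape — 1 connected region. The outline is a single polygon with 6 vertices. Extrusion per mm of travel: 0.6 × 0.28 / (π × 0.875²) = 0.069846. Accumulating E over each segment gives final E = 4.8196.

G0 X-8.00 Y14.50 Z10.08
G1 X-2.25 Y4.54 E0.8033
G1 X9.25 Y4.54 E1.6065
G1 X15.00 Y14.50 E2.4098
G1 X9.25 Y24.46 E3.2131
G1 X-2.25 Y24.46 E4.0163
G1 X-8.00 Y14.50 E4.8196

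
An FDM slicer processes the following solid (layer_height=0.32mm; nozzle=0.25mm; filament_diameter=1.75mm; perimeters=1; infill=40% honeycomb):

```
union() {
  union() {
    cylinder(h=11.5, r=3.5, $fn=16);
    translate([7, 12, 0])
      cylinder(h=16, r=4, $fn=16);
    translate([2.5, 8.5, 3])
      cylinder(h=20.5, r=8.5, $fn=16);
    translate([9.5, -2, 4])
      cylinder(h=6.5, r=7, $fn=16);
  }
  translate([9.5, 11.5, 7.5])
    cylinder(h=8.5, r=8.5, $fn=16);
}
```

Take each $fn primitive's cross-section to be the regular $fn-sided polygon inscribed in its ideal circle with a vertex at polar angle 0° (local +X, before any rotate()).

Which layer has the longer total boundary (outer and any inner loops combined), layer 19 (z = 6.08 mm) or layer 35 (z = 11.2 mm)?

layer 19 (z = 6.08 mm)

Layer 19 (z = 6.08): the r=3.5 cylinder gives a regular 16-gon of circumradius 3.5 (constant along its height) (perimeter = 2·16·3.500·sin(180°/16) = 21.85 mm); the r=4 cylinder at (7, 12) gives a regular 16-gon of circumradius 4 (constant along its height) (perimeter = 2·16·4.000·sin(180°/16) = 24.97 mm); the r=8.5 cylinder at (2.5, 8.5) contributes a regular 16-gon of circumradius 8.5 (perimeter = 2·16·8.500·sin(180°/16) = 53.06 mm); the cylinder at (9.5, -2): section is a regular 16-gon, circumradius r=7 (perimeter = 2·16·7.000·sin(180°/16) = 43.70 mm); Taking the union: the regions partially overlap (shared area 73.51 mm²), so the edge portions inside another operand are dropped and the merged outline is re-measured after clipping — boundary = 81.41 mm; the cylinder at (9.5, 11.5) does not reach this height (z outside [7.5, 16]); Combining (union): only the result so far is present, so the union is just that shape — boundary = 81.41 mm. So its perimeter = 81.41 mm. Layer 35 (z = 11.2): the r=3.5 cylinder contributes a regular 16-gon of circumradius 3.5 (perimeter = 2·16·3.500·sin(180°/16) = 21.85 mm); the cylinder at (7, 12): section is a regular 16-gon, circumradius r=4 (perimeter = 2·16·4.000·sin(180°/16) = 24.97 mm); the r=8.5 cylinder at (2.5, 8.5) contributes a regular 16-gon of circumradius 8.5 (perimeter = 2·16·8.500·sin(180°/16) = 53.06 mm); the cylinder at (9.5, -2) is not intersected at this z (z outside [4, 10.5]); Combining (union): the regions partially overlap (shared area 56.62 mm²), so the edge portions inside another operand are dropped and the merged outline is re-measured after clipping — boundary = 60.89 mm; the cylinder at (9.5, 11.5): section is a regular 16-gon, circumradius r=8.5 (perimeter = 2·16·8.500·sin(180°/16) = 53.06 mm); Taking the union: the regions partially overlap (shared area 104.12 mm²), so the edge portions inside another operand are dropped and the merged outline is re-measured after clipping — boundary = 75.54 mm. So its perimeter = 75.54 mm. Layer 19 is larger (81.41 vs 75.54 mm).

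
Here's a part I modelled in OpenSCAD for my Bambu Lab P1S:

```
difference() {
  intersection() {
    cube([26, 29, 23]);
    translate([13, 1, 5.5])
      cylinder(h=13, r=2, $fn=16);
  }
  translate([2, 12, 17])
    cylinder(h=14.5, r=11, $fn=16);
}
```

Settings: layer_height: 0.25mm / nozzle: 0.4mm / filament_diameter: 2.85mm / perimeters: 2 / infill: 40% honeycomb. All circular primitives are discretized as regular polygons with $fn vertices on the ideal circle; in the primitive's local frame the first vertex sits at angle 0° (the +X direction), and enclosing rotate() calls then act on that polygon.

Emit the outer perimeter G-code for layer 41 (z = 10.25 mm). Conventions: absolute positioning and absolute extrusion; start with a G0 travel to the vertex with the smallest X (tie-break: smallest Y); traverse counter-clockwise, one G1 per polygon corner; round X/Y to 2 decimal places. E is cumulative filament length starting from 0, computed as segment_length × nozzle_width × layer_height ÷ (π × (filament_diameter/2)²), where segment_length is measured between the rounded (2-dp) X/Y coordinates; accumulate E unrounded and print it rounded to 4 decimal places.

G0 X11.00 Y1.00 Z10.25
G1 X11.15 Y0.23 E0.0123
G1 X11.31 Y0.00 E0.0167
G1 X14.69 Y0.00 E0.0697
G1 X14.85 Y0.23 E0.0741
G1 X15.00 Y1.00 E0.0864
G1 X14.85 Y1.77 E0.0987
G1 X14.41 Y2.41 E0.1108
G1 X13.77 Y2.85 E0.1230
G1 X13.00 Y3.00 E0.1353
G1 X12.23 Y2.85 E0.1476
G1 X11.59 Y2.41 E0.1598
G1 X11.15 Y1.77 E0.1719
G1 X11.00 Y1.00 E0.1842

At z = 10.25 mm: the cube is present — its section is the full 26×29 rectangle; the r=2 cylinder at (13, 1) contributes a regular 16-gon of circumradius 2; Keeping only the common overlap: the r=2 cylinder at (13, 1) partially overlaps the 26×29 cube; clipping to the common part keeps 9.90 mm² — 1 connected region; the cylinder at (2, 12) does not reach this height (z outside [17, 31.5]); After the difference (first − rest): none of the subtracted shapes is present at this height, so that combined region is unchanged — 1 connected region. The outline is a single polygon with 13 vertices. Extrusion per mm of travel: 0.4 × 0.25 / (π × 1.425²) = 0.015675. Accumulating E over each segment gives final E = 0.1842.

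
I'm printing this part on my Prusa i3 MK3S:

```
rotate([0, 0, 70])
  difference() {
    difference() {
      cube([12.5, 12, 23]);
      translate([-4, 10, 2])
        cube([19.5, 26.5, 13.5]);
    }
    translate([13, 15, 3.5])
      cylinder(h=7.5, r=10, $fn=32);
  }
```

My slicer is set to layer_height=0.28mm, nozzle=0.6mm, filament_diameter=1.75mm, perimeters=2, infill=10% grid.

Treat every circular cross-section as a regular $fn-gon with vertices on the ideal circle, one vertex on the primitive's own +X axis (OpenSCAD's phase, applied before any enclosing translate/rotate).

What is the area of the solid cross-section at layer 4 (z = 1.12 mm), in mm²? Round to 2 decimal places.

At z = 1.12 mm: the cube (footprint 12.5×12) is included at this height (area 150.00 mm²); the cube at (-4, 10) does not reach this height (z outside [2, 15.5]); Subtracting the remaining from the first: none of the subtracted shapes is present at this height, so the 12.5×12 cube is unchanged — area = 150.00 mm²; the cylinder at (13, 15) is absent (z outside [3.5, 11]); After the difference (first − rest): none of the subtracted shapes is present at this height, so the result so far is unchanged — area = 150.00 mm²; (whole slice rotated 70° about Z — lengths, areas and connectivity unchanged). Overall, the cross-section is a single solid region. Net area = 150.00 mm².

150.00 mm²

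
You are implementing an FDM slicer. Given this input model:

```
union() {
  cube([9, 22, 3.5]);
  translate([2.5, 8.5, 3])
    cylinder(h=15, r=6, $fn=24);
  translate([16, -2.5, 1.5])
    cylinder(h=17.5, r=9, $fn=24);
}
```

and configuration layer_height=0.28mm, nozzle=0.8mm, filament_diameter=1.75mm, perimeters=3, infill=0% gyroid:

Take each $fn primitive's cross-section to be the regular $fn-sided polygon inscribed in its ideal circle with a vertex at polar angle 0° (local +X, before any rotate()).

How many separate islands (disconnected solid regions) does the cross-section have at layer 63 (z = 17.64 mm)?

2

At z = 17.64 mm: the cube is absent (z outside [0, 3.5]); the r=6 cylinder at (2.5, 8.5) gives a regular 24-gon of circumradius 6 (constant along its height); the r=9 cylinder at (16, -2.5) gives a regular 24-gon of circumradius 9 (constant along its height); Taking the union: the 2 present regions are separate (no shared area or edge), so areas and boundary lengths simply add and each stays a separate island — 2 connected regions. Overall, the cross-section has 2 separate islands. Island count = 2.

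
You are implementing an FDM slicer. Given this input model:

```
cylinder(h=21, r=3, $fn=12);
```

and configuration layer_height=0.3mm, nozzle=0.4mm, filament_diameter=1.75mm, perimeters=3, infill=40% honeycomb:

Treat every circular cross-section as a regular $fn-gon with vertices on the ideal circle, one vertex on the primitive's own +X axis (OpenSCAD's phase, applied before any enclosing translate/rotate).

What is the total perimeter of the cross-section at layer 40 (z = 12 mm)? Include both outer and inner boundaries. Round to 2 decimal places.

18.63 mm

At z = 12 mm: the cylinder: section is a regular 12-gon, circumradius r=3 (perimeter = 2·12·3.000·sin(180°/12) = 18.63 mm). Overall, the cross-section is a single solid region. Total boundary length (outer) = 18.63 mm.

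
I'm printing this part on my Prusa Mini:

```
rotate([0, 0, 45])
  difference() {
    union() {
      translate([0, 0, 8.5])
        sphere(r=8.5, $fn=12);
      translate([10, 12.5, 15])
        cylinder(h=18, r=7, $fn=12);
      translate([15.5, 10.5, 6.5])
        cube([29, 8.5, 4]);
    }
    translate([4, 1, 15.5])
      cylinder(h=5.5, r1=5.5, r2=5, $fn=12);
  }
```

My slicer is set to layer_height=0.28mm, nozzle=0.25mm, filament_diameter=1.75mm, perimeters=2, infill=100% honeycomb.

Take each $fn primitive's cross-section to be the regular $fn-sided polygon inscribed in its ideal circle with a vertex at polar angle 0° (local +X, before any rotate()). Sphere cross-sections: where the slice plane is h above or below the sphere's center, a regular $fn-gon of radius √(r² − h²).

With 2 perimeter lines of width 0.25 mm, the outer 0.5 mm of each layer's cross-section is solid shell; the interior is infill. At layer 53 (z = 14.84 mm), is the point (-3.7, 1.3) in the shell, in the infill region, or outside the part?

infill

At z = 14.84 mm: the r=8.5 sphere contributes a regular 12-gon of circumradius √(8.5²−6.34²) = 5.662; the cylinder at (10, 12.5) is absent (z outside [15, 33]); the cube at (15.5, 10.5) does not reach this height (z outside [6.5, 10.5]); Taking the union: only the r=8.5 sphere is present, so the union is just that shape — 1 connected region; the cone at (4, 1) does not reach this height (z outside [15.5, 21]); Taking the first minus the rest: none of the subtracted shapes is present at this height, so that combined region is unchanged — 1 connected region; (rotated 45° about Z; rotation is an isometry so areas/perimeters/island counts are preserved). Overall, the cross-section is a single solid region. Undo the 45° rotation: the query point maps to (-1.697, 3.536) in the un-rotated model frame. The nearest boundary edge runs (0.00, 5.66)→(-2.83, 4.90); distance from the point to it = 1.61 mm. The point is inside the cross-section and 1.61 mm from the nearest boundary — more than the 0.5 mm shell width (2 × 0.25), so it's in the infill interior.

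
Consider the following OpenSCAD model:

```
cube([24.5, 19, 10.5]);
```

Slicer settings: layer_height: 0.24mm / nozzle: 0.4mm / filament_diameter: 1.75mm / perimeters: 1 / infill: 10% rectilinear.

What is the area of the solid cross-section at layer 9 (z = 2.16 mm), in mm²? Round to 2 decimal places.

At z = 2.16 mm: the cube is present — its section is the full 24.5×19 rectangle (area 465.50 mm²). Overall, the cross-section is a single solid region. Net area = 465.50 mm².

465.50 mm²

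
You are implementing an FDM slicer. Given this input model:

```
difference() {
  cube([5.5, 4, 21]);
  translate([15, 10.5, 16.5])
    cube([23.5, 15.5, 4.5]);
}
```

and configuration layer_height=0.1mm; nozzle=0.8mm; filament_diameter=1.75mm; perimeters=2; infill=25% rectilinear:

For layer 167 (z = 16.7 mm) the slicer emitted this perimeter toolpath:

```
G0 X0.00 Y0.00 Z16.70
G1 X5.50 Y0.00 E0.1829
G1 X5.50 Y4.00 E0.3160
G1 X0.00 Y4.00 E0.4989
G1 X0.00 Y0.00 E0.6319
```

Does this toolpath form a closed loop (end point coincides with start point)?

Start point (G0): (0.00, 0.00). End point (last G1): the path returns to the start — closed.

yes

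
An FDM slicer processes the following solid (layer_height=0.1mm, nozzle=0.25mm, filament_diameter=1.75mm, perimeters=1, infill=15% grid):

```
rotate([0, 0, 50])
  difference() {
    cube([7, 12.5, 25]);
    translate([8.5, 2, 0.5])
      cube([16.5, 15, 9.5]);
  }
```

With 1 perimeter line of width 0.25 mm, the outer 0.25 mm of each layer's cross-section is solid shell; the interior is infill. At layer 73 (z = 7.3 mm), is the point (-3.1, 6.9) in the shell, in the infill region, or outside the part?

infill

At z = 7.3 mm: the cube (footprint 7×12.5) is included at this height; the cube at (8.5, 2) (footprint 16.5×15) is included at this height; Subtracting the remaining from the first: starting from the 7×12.5 cube, the 16.5×15 cube at (8.5, 2) misses the remaining region (no effect) — 1 connected region; (rotated 50° about Z; rotation is an isometry so areas/perimeters/island counts are preserved). Overall, the cross-section is a single solid region. Undo the 50° rotation: the query point maps to (3.293, 6.810) in the un-rotated model frame. The nearest boundary edge runs (0.00, 0.00)→(0.00, 12.50); distance from the point to it = 3.29 mm. The point is inside the cross-section and 3.29 mm from the nearest boundary — more than the 0.25 mm shell width (1 × 0.25), so it's in the infill interior.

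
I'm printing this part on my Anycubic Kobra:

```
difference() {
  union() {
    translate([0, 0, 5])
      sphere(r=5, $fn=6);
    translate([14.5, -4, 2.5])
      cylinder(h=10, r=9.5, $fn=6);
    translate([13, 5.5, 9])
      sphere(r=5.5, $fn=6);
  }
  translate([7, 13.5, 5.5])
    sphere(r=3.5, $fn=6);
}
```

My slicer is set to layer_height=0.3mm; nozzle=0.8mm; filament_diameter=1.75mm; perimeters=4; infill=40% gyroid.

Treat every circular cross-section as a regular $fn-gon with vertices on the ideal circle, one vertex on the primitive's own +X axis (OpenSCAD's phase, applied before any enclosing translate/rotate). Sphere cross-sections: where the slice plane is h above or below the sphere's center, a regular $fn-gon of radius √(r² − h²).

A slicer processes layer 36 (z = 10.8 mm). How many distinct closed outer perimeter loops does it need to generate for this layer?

At z = 10.8 mm: the sphere is not intersected at this z (|z−center|=5.800 > r=5); the cylinder at (14.5, -4): section is a regular 6-gon, circumradius r=9.5; the r=5.5 sphere at (13, 5.5) contributes a regular 6-gon of circumradius √(5.5²−1.8²) = 5.197; Taking the union: the regions partially overlap (shared area 22.16 mm²), so overlapping operands fuse into one piece — 1 connected region; the sphere at (7, 13.5) does not reach this height (|z−center|=5.300 > r=3.5); Subtracting the remaining from the first: none of the subtracted shapes is present at this height, so that combined region is unchanged — 1 connected region. The result has 1 disconnected region.

1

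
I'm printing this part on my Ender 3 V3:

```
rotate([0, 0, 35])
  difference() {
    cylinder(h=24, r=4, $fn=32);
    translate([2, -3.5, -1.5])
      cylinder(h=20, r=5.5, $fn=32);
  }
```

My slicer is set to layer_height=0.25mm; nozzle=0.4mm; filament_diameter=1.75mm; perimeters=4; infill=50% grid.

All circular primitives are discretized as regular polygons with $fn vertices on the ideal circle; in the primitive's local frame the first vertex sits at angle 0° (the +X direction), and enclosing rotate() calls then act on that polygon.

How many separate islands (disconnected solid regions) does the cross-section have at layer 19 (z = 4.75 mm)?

At z = 4.75 mm: the cylinder: section is a regular 32-gon, circumradius r=4; the r=5.5 cylinder at (2, -3.5) contributes a regular 32-gon of circumradius 5.5; Subtracting the remaining from the first: starting from the r=4 cylinder, the r=5.5 cylinder at (2, -3.5) partially overlaps it — only the 32.31 mm² overlap (of its 94.42 mm²) is removed, clipping the outline — 1 connected region; (whole slice rotated 35° about Z — lengths, areas and connectivity unchanged). Overall, the cross-section is a single solid region. Island count = 1.

1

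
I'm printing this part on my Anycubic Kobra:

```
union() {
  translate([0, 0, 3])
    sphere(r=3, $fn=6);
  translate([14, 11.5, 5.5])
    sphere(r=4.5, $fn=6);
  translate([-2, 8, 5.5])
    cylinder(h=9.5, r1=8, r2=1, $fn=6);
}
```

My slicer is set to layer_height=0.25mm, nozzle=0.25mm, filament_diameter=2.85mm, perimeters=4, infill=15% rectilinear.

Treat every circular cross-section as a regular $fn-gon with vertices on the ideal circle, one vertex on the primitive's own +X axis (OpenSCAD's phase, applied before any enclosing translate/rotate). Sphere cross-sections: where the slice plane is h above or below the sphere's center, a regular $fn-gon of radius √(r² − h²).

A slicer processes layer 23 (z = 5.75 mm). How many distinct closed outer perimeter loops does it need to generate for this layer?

At z = 5.75 mm: the r=3 sphere contributes a regular 6-gon of circumradius √(3²−2.75²) = 1.199; the r=4.5 sphere at (14, 11.5) slices to a regular 6-gon of circumradius 4.493 (√(r²−h²) with h=0.25 from center); the cone at (-2, 8) (r1=8→r2=1) has section circumradius 7.816 here — a regular 6-gon; Merging all regions: the 3 present regions are separate (no shared area or edge), so areas and boundary lengths simply add and each stays a separate island — 3 connected regions. The result has 3 disconnected regions.

3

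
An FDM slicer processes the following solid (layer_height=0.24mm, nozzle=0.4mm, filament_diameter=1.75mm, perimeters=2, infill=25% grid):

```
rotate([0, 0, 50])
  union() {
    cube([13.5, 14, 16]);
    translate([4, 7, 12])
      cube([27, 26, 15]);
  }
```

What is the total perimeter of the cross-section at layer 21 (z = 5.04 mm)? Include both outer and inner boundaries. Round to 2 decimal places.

At z = 5.04 mm: the cube (footprint 13.5×14) is included at this height (perimeter 55.00 mm); the cube at (4, 7) is absent (z outside [12, 27]); Taking the union: only the 13.5×14 cube is present, so the union is just that shape — boundary = 55.00 mm; (whole slice rotated 50° about Z — lengths, areas and connectivity unchanged). Overall, the cross-section is a single solid region. Total boundary length (outer) = 55.00 mm.

55.00 mm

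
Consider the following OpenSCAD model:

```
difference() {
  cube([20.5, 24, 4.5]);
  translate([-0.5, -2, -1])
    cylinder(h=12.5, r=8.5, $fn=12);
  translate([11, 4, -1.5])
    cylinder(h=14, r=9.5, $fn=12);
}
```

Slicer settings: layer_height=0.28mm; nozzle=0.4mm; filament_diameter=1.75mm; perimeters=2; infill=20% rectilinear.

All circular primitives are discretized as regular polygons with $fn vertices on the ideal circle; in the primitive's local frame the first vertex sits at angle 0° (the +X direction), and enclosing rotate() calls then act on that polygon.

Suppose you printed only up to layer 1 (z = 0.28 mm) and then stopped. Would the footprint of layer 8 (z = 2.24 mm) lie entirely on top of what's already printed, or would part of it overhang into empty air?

entirely on top

Compare the two slices. At z = 0.28: the 20.5×24 cube contributes its full rectangle (area 492.00 mm²); the r=8.5 cylinder at (-0.5, -2) gives a regular 12-gon of circumradius 8.5 (constant along its height) (area = (12/2)·8.500²·sin(360°/12) = 216.75 mm²); the r=9.5 cylinder at (11, 4) gives a regular 12-gon of circumradius 9.5 (constant along its height) (area = (12/2)·9.500²·sin(360°/12) = 270.75 mm²); After the difference (first − rest): starting from the 20.5×24 cube (492.00 mm²), the r=8.5 cylinder at (-0.5, -2) partially overlaps it — only the 34.51 mm² overlap (of its 216.75 mm²) is removed, clipping the outline; the r=9.5 cylinder at (11, 4) partially overlaps it — only the 184.45 mm² overlap (of its 270.75 mm²) is removed, clipping the outline — area = 273.04 mm². At z = 2.24: the 20.5×24 cube contributes its full rectangle (area 492.00 mm²); the cylinder at (-0.5, -2): section is a regular 12-gon, circumradius r=8.5 (area = (12/2)·8.500²·sin(360°/12) = 216.75 mm²); the r=9.5 cylinder at (11, 4) gives a regular 12-gon of circumradius 9.5 (constant along its height) (area = (12/2)·9.500²·sin(360°/12) = 270.75 mm²); After the difference (first − rest): starting from the 20.5×24 cube (492.00 mm²), the r=8.5 cylinder at (-0.5, -2) partially overlaps it — only the 34.51 mm² overlap (of its 216.75 mm²) is removed, clipping the outline; the r=9.5 cylinder at (11, 4) partially overlaps it — only the 184.45 mm² overlap (of its 270.75 mm²) is removed, clipping the outline — area = 273.04 mm². Checking containment: the cross-section at z = 2.24 is a subset of the cross-section at z = 0.28.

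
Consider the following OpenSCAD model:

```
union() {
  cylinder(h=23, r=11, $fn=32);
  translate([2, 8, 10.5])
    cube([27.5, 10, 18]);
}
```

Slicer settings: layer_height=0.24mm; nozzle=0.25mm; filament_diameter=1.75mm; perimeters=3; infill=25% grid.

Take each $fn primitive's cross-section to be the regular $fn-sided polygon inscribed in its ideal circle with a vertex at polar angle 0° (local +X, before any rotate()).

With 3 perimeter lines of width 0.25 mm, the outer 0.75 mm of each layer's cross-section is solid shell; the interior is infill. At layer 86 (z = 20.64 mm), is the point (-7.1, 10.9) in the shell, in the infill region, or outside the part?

At z = 20.64 mm: the r=11 cylinder contributes a regular 32-gon of circumradius 11; the cube at (2, 8) is present — its section is the full 27.5×10 rectangle; Merging all regions: the regions partially overlap (shared area 9.46 mm²), so overlapping operands fuse into one piece — 1 connected region. Overall, the cross-section is a single solid region. The nearest boundary edge runs (-7.78, 7.78)→(-6.11, 9.15); distance from the point to it = 2.01 mm. The point is not inside any of the regions above, so it lies outside the cross-section (2.01 mm from the nearest boundary).

outside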